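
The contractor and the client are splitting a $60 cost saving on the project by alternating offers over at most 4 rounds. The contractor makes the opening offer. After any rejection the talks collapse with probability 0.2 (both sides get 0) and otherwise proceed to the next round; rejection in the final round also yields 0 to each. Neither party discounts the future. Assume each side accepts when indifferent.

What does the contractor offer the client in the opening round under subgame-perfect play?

Round 4 (the client proposes): rejection yields 0 for the contractor; the client offers 0 and keeps 60.
Round 3 (the contractor proposes): rejecting gives the client an expected 0.8 × 60 = 48. The contractor offers 48 and keeps 60 − 48 = 12.
Round 2 (the client proposes): rejecting gives the contractor an expected 0.8 × 12 = 9.6; the client offers that and keeps 50.4.
Round 1 (the contractor proposes): rejecting gives the client an expected 0.8 × 50.4 = 40.32. The contractor offers 40.32 and keeps 60 − 40.32 = 19.68.

40.32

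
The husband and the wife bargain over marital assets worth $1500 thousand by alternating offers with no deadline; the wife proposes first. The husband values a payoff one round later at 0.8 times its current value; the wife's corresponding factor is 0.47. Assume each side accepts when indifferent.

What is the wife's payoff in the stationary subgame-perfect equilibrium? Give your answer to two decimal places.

480.77

In a stationary SPE each proposer offers the other exactly their discounted continuation value.
If the wife keeps x when proposing and the husband keeps y when proposing, then x = 1500 − 0.8y and y = 1500 − 0.47x.
Solving: x = 1500(1 − 0.8) / (1 − 0.47·0.8) = 300 / 0.624 ≈ 480.7692.
The husband gets 1500 − 480.7692 ≈ 1019.2308.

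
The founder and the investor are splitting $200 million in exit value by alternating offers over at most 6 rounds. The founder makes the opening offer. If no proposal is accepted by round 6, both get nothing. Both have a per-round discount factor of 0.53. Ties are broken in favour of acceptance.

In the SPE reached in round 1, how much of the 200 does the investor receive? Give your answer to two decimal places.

72.18

Round 6 (the investor proposes): the founder will accept anything ≥ 0, so the investor offers 0 and keeps 200.
Round 5 (the founder proposes): the investor can get 200 next round, worth 0.53 × 200 = 106 now, so the founder offers 106, keeping 94.
Round 4 (the investor proposes): the founder can get 94 next round, worth 0.53 × 94 = 49.82 now; the investor offers that and keeps 150.18.
Round 3 (the founder proposes): the investor can get 150.18 next round, worth 0.53 × 150.18 = 79.5954 now, so the founder offers 79.5954, keeping 120.4046.
Round 2 (the investor proposes): the founder can get 120.4046 next round, worth 0.53 × 120.4046 = 63.814438 now; the investor offers that and keeps 136.185562.
Round 1 (the founder proposes): the investor can get 136.185562 next round, worth 0.53 × 136.185562 = 72.17834786 now, so the founder offers 72.17834786, keeping 127.82165214.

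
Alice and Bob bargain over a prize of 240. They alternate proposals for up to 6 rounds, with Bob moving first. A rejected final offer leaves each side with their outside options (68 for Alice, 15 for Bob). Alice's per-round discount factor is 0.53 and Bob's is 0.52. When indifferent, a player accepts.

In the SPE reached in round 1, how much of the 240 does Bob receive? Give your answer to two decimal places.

Round 6 (Alice proposes): Bob gets 15 if talks fail, so Alice offers 15 and keeps 225.
Round 5 (Bob proposes): Alice can get 225 next round, worth 0.53 × 225 = 119.25 now, so Bob offers 119.25, keeping 120.75.
Round 4 (Alice proposes): Bob can get 120.75 next round, worth 0.52 × 120.75 = 62.79 now; Alice offers that and keeps 177.21.
Round 3 (Bob proposes): Alice can get 177.21 next round, worth 0.53 × 177.21 = 93.9213 now. Bob offers 93.9213 and keeps 240 − 93.9213 = 146.0787.
Round 2 (Alice proposes): Bob can get 146.0787 next round, worth 0.52 × 146.0787 = 75.960924 now. Alice offers 75.960924 and keeps 240 − 75.960924 = 164.039076.
Round 1 (Bob proposes): Alice can get 164.039076 next round, worth 0.53 × 164.039076 = 86.94071028 now; Bob offers that and keeps 153.05928972.

153.06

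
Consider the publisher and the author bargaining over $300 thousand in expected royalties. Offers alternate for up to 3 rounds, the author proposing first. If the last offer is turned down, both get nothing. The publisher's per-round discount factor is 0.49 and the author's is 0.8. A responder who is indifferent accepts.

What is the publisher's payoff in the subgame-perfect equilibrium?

29.4

Round 3 (the author proposes): the publisher will accept anything ≥ 0, so the author offers 0 and keeps 300.
Round 2 (the publisher proposes): the author can get 300 next round, worth 0.8 × 300 = 240 now. The publisher offers 240 and keeps 300 − 240 = 60.
Round 1 (the author proposes): the publisher can get 60 next round, worth 0.49 × 60 = 29.4 now, so the author offers 29.4, keeping 270.6.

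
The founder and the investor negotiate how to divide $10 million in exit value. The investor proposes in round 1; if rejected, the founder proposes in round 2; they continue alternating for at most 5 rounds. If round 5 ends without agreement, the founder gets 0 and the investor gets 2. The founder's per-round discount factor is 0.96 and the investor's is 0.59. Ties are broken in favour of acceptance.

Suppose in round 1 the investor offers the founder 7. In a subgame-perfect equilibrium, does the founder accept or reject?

Accept

Round 5 (the investor proposes): rejection yields 0 for the founder; the investor offers 0 and keeps 10.
Round 4 (the founder proposes): the investor can get 10 next round, worth 0.59 × 10 = 5.9 now. The founder offers 5.9 and keeps 10 − 5.9 = 4.1.
Round 3 (the investor proposes): the founder can get 4.1 next round, worth 0.96 × 4.1 = 3.936 now. The investor offers 3.936 and keeps 10 − 3.936 = 6.064.
Round 2 (the founder proposes): the investor can get 6.064 next round, worth 0.59 × 6.064 = 3.57776 now; the founder offers that and keeps 6.42224.
So by rejecting in round 1, the founder gets 6.42224 next round, worth 0.96 × 6.42224 = 6.1653504 now.
Offer 7 ≥ 6.1653504, so the founder accepts.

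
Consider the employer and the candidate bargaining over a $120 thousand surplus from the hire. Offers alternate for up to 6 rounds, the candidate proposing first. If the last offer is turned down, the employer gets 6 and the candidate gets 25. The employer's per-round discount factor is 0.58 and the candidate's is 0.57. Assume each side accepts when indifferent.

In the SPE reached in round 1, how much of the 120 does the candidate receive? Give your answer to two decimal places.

By backward induction:
Round 6 (the employer proposes): the candidate gets 25 if talks fail, so the employer offers 25 and keeps 95.
Round 5 (the candidate proposes): the employer can get 95 next round, worth 0.58 × 95 = 55.1 now; the candidate offers that and keeps 64.9.
Round 4 (the employer proposes): the candidate can get 64.9 next round, worth 0.57 × 64.9 = 36.993 now, so the employer offers 36.993, keeping 83.007.
Round 3 (the candidate proposes): the employer can get 83.007 next round, worth 0.58 × 83.007 = 48.14406 now; the candidate offers that and keeps 71.85594.
Round 2 (the employer proposes): the candidate can get 71.85594 next round, worth 0.57 × 71.85594 = 40.9578858 now. The employer offers 40.9578858 and keeps 120 − 40.9578858 = 79.0421142.
Round 1 (the candidate proposes): the employer can get 79.0421142 next round, worth 0.58 × 79.0421142 = 45.844426236 now; the candidate offers that and keeps 74.155573764.

74.16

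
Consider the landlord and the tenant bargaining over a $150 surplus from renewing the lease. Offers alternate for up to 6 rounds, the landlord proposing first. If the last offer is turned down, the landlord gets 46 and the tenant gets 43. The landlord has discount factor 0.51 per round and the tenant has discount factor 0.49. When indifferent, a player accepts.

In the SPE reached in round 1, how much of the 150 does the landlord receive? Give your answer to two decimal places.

101.80

Work backward from the last round.
Round 6 (the tenant proposes): the landlord gets 46 if talks fail, so the tenant offers 46 and keeps 104.
Round 5 (the landlord proposes): the tenant can get 104 next round, worth 0.49 × 104 = 50.96 now. The landlord offers 50.96 and keeps 150 − 50.96 = 99.04.
Round 4 (the tenant proposes): the landlord can get 99.04 next round, worth 0.51 × 99.04 = 50.5104 now. The tenant offers 50.5104 and keeps 150 − 50.5104 = 99.4896.
Round 3 (the landlord proposes): the tenant can get 99.4896 next round, worth 0.49 × 99.4896 = 48.749904 now. The landlord offers 48.749904 and keeps 150 − 48.749904 = 101.250096.
Round 2 (the tenant proposes): the landlord can get 101.250096 next round, worth 0.51 × 101.250096 = 51.63754896 now. The tenant offers 51.63754896 and keeps 150 − 51.63754896 = 98.36245104.
Round 1 (the landlord proposes): the tenant can get 98.36245104 next round, worth 0.49 × 98.36245104 = 48.1976010096 now, so the landlord offers 48.1976010096, keeping 101.8023989904.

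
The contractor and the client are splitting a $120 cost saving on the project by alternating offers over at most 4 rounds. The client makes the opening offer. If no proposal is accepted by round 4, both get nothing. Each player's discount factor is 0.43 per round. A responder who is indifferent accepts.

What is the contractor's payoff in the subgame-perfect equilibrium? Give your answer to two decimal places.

38.95

Work backward from the last round.
Round 4 (the contractor proposes): rejection yields 0 for the client; the contractor offers 0 and keeps 120.
Round 3 (the client proposes): the contractor can get 120 next round, worth 0.43 × 120 = 51.6 now, so the client offers 51.6, keeping 68.4.
Round 2 (the contractor proposes): the client can get 68.4 next round, worth 0.43 × 68.4 = 29.412 now. The contractor offers 29.412 and keeps 120 − 29.412 = 90.588.
Round 1 (the client proposes): the contractor can get 90.588 next round, worth 0.43 × 90.588 = 38.95284 now. The client offers 38.95284 and keeps 120 − 38.95284 = 81.04716.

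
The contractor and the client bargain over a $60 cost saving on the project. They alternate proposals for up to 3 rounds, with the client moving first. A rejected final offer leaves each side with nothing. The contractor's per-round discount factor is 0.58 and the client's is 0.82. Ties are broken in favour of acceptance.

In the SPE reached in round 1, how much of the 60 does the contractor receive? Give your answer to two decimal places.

6.26

Solve by backward induction from round 3.
Round 3 (the client proposes): the contractor will accept anything ≥ 0, so the client offers 0 and keeps 60.
Round 2 (the contractor proposes): the client can get 60 next round, worth 0.82 × 60 = 49.2 now, so the contractor offers 49.2, keeping 10.8.
Round 1 (the client proposes): the contractor can get 10.8 next round, worth 0.58 × 10.8 = 6.264 now. The client offers 6.264 and keeps 60 − 6.264 = 53.736.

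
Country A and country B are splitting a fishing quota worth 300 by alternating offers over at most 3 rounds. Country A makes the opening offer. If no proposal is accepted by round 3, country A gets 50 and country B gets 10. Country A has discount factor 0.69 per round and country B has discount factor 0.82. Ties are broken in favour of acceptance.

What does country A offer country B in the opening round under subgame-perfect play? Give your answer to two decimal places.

81.92

Round 3 (country A proposes): country B gets 10 if talks fail, so country A offers 10 and keeps 290.
Round 2 (country B proposes): country A can get 290 next round, worth 0.69 × 290 = 200.1 now. Country B offers 200.1 and keeps 300 − 200.1 = 99.9.
Round 1 (country A proposes): country B can get 99.9 next round, worth 0.82 × 99.9 = 81.918 now; country A offers that and keeps 218.082.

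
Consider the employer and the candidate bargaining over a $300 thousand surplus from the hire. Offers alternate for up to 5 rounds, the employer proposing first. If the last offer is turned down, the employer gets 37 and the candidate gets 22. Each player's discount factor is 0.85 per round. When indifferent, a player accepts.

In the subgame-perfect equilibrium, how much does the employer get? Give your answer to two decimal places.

Round 5 (the employer proposes): the candidate gets 22 if talks fail, so the employer offers 22 and keeps 278.
Round 4 (the candidate proposes): the employer can get 278 next round, worth 0.85 × 278 = 236.3 now; the candidate offers that and keeps 63.7.
Round 3 (the employer proposes): the candidate can get 63.7 next round, worth 0.85 × 63.7 = 54.145 now. The employer offers 54.145 and keeps 300 − 54.145 = 245.855.
Round 2 (the candidate proposes): the employer can get 245.855 next round, worth 0.85 × 245.855 = 208.97675 now, so the candidate offers 208.97675, keeping 91.02325.
Round 1 (the employer proposes): the candidate can get 91.02325 next round, worth 0.85 × 91.02325 = 77.3697625 now, so the employer offers 77.3697625, keeping 222.6302375.

222.63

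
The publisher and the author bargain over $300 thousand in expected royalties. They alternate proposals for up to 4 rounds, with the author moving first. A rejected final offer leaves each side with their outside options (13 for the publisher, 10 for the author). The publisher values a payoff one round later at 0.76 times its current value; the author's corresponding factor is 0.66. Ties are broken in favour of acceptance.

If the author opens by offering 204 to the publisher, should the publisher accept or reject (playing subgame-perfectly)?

Work out the publisher's continuation value if the offer is rejected.
Round 4 (the publisher proposes): the author gets 10 if talks fail, so the publisher offers 10 and keeps 290.
Round 3 (the author proposes): the publisher can get 290 next round, worth 0.76 × 290 = 220.4 now, so the author offers 220.4, keeping 79.6.
Round 2 (the publisher proposes): the author can get 79.6 next round, worth 0.66 × 79.6 = 52.536 now. The publisher offers 52.536 and keeps 300 − 52.536 = 247.464.
So by rejecting in round 1, the publisher gets 247.464 next round, worth 0.76 × 247.464 = 188.07264 now.
Offer 204 ≥ 188.07264, so the publisher accepts.

Accept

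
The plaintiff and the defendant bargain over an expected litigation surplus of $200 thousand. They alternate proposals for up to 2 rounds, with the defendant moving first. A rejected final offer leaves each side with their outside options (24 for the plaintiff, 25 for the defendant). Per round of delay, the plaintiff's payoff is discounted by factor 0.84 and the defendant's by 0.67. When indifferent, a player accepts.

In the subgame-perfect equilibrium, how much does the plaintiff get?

147

Round 2 (the plaintiff proposes): the defendant gets 25 if talks fail, so the plaintiff offers 25 and keeps 175.
Round 1 (the defendant proposes): the plaintiff can get 175 next round, worth 0.84 × 175 = 147 now. The defendant offers 147 and keeps 200 − 147 = 53.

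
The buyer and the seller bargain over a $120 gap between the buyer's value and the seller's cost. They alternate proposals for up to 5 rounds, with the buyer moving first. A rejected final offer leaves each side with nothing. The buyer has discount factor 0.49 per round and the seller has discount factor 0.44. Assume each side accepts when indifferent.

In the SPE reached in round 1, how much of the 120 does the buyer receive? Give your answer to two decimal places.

Round 5 (the buyer proposes): rejection yields 0 for the seller; the buyer offers 0 and keeps 120.
Round 4 (the seller proposes): the buyer can get 120 next round, worth 0.49 × 120 = 58.8 now. The seller offers 58.8 and keeps 120 − 58.8 = 61.2.
Round 3 (the buyer proposes): the seller can get 61.2 next round, worth 0.44 × 61.2 = 26.928 now. The buyer offers 26.928 and keeps 120 − 26.928 = 93.072.
Round 2 (the seller proposes): the buyer can get 93.072 next round, worth 0.49 × 93.072 = 45.60528 now; the seller offers that and keeps 74.39472.
Round 1 (the buyer proposes): the seller can get 74.39472 next round, worth 0.44 × 74.39472 = 32.7336768 now. The buyer offers 32.7336768 and keeps 120 − 32.7336768 = 87.2663232.

87.27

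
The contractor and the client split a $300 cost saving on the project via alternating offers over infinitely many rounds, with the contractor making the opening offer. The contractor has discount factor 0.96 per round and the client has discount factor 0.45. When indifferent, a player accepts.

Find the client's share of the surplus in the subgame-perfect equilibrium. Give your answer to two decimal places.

When the contractor proposes, the client accepts any offer worth at least 0.45 times what the client would get by proposing next round; and vice versa.
This gives x = 300 − 0.45y and y = 300 − 0.96x, where x and y are each side's share when it proposes.
Hence (1 − 0.45·0.96)x = 300(1 − 0.45), i.e. 0.568·x = 165.
x ≈ 290.4930; the client's share is 300 − x ≈ 9.5070.

9.51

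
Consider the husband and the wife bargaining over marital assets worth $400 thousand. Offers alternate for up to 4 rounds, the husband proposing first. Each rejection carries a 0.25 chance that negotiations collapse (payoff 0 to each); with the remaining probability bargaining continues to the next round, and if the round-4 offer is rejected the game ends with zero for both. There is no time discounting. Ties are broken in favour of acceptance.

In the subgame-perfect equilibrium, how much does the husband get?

156.25

Round 4 (the wife proposes): rejection yields 0 for the husband; the wife offers 0 and keeps 400.
Round 3 (the husband proposes): rejecting gives the wife an expected 0.75 × 400 = 300. The husband offers 300 and keeps 400 − 300 = 100.
Round 2 (the wife proposes): rejecting gives the husband an expected 0.75 × 100 = 75. The wife offers 75 and keeps 400 − 75 = 325.
Round 1 (the husband proposes): rejecting gives the wife an expected 0.75 × 325 = 243.75. The husband offers 243.75 and keeps 400 − 243.75 = 156.25.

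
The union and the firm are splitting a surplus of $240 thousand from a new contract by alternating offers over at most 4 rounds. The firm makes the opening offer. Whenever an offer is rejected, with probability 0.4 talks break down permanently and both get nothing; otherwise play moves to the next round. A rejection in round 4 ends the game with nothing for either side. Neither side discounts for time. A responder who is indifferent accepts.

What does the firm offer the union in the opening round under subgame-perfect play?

Round 4 (the union proposes): the firm will accept anything ≥ 0, so the union offers 0 and keeps 240.
Round 3 (the firm proposes): rejecting gives the union an expected 0.6 × 240 = 144; the firm offers that and keeps 96.
Round 2 (the union proposes): rejecting gives the firm an expected 0.6 × 96 = 57.6, so the union offers 57.6, keeping 182.4.
Round 1 (the firm proposes): rejecting gives the union an expected 0.6 × 182.4 = 109.44; the firm offers that and keeps 130.56.

109.44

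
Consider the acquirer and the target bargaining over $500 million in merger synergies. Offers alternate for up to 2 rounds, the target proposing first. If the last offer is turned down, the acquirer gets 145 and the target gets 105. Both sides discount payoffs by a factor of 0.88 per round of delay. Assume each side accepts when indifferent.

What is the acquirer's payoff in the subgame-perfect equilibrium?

347.6

Round 2 (the acquirer proposes): the target gets 105 if talks fail, so the acquirer offers 105 and keeps 395.
Round 1 (the target proposes): the acquirer can get 395 next round, worth 0.88 × 395 = 347.6 now; the target offers that and keeps 152.4.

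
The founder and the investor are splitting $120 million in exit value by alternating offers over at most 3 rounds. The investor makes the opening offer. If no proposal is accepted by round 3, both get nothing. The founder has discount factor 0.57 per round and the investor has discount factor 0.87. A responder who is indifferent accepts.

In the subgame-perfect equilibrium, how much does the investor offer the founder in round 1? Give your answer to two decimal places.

Round 3 (the investor proposes): the founder will accept anything ≥ 0, so the investor offers 0 and keeps 120.
Round 2 (the founder proposes): the investor can get 120 next round, worth 0.87 × 120 = 104.4 now, so the founder offers 104.4, keeping 15.6.
Round 1 (the investor proposes): the founder can get 15.6 next round, worth 0.57 × 15.6 = 8.892 now; the investor offers that and keeps 111.108.

8.89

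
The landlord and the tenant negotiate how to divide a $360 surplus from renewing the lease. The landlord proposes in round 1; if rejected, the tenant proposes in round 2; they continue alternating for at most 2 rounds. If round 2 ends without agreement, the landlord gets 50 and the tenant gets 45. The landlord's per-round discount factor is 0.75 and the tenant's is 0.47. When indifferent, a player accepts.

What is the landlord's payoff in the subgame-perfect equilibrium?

214.3

Round 2 (the tenant proposes): the landlord gets 50 if talks fail, so the tenant offers 50 and keeps 310.
Round 1 (the landlord proposes): the tenant can get 310 next round, worth 0.47 × 310 = 145.7 now, so the landlord offers 145.7, keeping 214.3.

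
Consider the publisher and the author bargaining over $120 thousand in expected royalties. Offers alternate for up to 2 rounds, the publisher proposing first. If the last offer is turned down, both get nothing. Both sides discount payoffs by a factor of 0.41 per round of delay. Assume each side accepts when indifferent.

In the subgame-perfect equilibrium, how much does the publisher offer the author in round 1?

Round 2 (the author proposes): rejection yields 0 for the publisher; the author offers 0 and keeps 120.
Round 1 (the publisher proposes): the author can get 120 next round, worth 0.41 × 120 = 49.2 now; the publisher offers that and keeps 70.8.

49.2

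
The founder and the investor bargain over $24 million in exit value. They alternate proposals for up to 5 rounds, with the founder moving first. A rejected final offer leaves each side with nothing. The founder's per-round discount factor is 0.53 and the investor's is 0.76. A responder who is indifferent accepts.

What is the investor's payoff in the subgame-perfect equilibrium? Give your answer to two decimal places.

Round 5 (the founder proposes): rejection yields 0 for the investor; the founder offers 0 and keeps 24.
Round 4 (the investor proposes): the founder can get 24 next round, worth 0.53 × 24 = 12.72 now. The investor offers 12.72 and keeps 24 − 12.72 = 11.28.
Round 3 (the founder proposes): the investor can get 11.28 next round, worth 0.76 × 11.28 = 8.5728 now, so the founder offers 8.5728, keeping 15.4272.
Round 2 (the investor proposes): the founder can get 15.4272 next round, worth 0.53 × 15.4272 = 8.176416 now, so the investor offers 8.176416, keeping 15.823584.
Round 1 (the founder proposes): the investor can get 15.823584 next round, worth 0.76 × 15.823584 = 12.02592384 now, so the founder offers 12.02592384, keeping 11.97407616.

12.03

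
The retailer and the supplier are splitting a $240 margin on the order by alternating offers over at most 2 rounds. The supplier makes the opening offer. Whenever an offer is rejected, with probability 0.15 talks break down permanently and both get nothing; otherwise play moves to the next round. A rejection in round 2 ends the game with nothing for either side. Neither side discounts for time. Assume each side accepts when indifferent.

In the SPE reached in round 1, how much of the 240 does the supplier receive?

36

By backward induction:
Round 2 (the retailer proposes): rejection yields 0 for the supplier; the retailer offers 0 and keeps 240.
Round 1 (the supplier proposes): rejecting gives the retailer an expected 0.85 × 240 = 204, so the supplier offers 204, keeping 36.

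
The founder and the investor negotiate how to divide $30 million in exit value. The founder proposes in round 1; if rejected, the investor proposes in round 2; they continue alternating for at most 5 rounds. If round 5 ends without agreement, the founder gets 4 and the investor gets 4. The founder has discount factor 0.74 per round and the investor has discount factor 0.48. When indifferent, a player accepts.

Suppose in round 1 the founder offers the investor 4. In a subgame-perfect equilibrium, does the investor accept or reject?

Work out the investor's continuation value if the offer is rejected.
Round 5 (the founder proposes): the investor gets 4 if talks fail, so the founder offers 4 and keeps 26.
Round 4 (the investor proposes): the founder can get 26 next round, worth 0.74 × 26 = 19.24 now; the investor offers that and keeps 10.76.
Round 3 (the founder proposes): the investor can get 10.76 next round, worth 0.48 × 10.76 = 5.1648 now, so the founder offers 5.1648, keeping 24.8352.
Round 2 (the investor proposes): the founder can get 24.8352 next round, worth 0.74 × 24.8352 = 18.378048 now; the investor offers that and keeps 11.621952.
So by rejecting in round 1, the investor gets 11.621952 next round, worth 0.48 × 11.621952 = 5.57853696 now.
Offer 4 < 5.57853696, so the investor rejects.

Reject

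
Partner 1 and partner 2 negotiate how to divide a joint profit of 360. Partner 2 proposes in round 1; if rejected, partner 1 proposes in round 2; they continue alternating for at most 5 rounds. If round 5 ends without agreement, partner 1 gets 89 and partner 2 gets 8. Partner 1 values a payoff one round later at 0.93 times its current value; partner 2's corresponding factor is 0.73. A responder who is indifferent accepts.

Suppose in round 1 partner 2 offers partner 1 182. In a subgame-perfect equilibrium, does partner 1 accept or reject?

Work out partner 1's continuation value if the offer is rejected.
Round 5 (partner 2 proposes): partner 1 gets 89 if talks fail, so partner 2 offers 89 and keeps 271.
Round 4 (partner 1 proposes): partner 2 can get 271 next round, worth 0.73 × 271 = 197.83 now; partner 1 offers that and keeps 162.17.
Round 3 (partner 2 proposes): partner 1 can get 162.17 next round, worth 0.93 × 162.17 = 150.8181 now, so partner 2 offers 150.8181, keeping 209.1819.
Round 2 (partner 1 proposes): partner 2 can get 209.1819 next round, worth 0.73 × 209.1819 = 152.702787 now; partner 1 offers that and keeps 207.297213.
So by rejecting in round 1, partner 1 gets 207.297213 next round, worth 0.93 × 207.297213 = 192.78640809 now.
Offer 182 < 192.78640809, so partner 1 rejects.

Reject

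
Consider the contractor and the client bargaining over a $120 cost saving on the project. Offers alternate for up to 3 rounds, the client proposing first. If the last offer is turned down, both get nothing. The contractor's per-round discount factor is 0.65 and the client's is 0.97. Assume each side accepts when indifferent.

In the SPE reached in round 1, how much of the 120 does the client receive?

By backward induction:
Round 3 (the client proposes): rejection yields 0 for the contractor; the client offers 0 and keeps 120.
Round 2 (the contractor proposes): the client can get 120 next round, worth 0.97 × 120 = 116.4 now. The contractor offers 116.4 and keeps 120 − 116.4 = 3.6.
Round 1 (the client proposes): the contractor can get 3.6 next round, worth 0.65 × 3.6 = 2.34 now. The client offers 2.34 and keeps 120 − 2.34 = 117.66.

117.66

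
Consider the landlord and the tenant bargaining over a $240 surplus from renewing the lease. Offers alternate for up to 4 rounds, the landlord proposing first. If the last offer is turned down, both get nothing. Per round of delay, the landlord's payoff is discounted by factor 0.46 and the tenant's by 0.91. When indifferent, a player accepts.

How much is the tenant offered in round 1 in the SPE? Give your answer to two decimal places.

209.36

Solve by backward induction from round 4.
Round 4 (the tenant proposes): rejection yields 0 for the landlord; the tenant offers 0 and keeps 240.
Round 3 (the landlord proposes): the tenant can get 240 next round, worth 0.91 × 240 = 218.4 now, so the landlord offers 218.4, keeping 21.6.
Round 2 (the tenant proposes): the landlord can get 21.6 next round, worth 0.46 × 21.6 = 9.936 now; the tenant offers that and keeps 230.064.
Round 1 (the landlord proposes): the tenant can get 230.064 next round, worth 0.91 × 230.064 = 209.35824 now, so the landlord offers 209.35824, keeping 30.64176.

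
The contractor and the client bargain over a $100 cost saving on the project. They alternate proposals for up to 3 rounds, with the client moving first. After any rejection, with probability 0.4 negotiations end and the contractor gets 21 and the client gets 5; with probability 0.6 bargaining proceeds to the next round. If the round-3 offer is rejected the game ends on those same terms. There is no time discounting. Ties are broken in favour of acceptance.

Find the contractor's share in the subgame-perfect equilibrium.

38.76

Round 3 (the client proposes): the contractor gets 21 if talks fail, so the client offers 21 and keeps 79.
Round 2 (the contractor proposes): rejecting gives the client an expected 0.6 × 79 + 0.4 × 5 = 49.4, so the contractor offers 49.4, keeping 50.6.
Round 1 (the client proposes): rejecting gives the contractor an expected 0.6 × 50.6 + 0.4 × 21 = 38.76, so the client offers 38.76, keeping 61.24.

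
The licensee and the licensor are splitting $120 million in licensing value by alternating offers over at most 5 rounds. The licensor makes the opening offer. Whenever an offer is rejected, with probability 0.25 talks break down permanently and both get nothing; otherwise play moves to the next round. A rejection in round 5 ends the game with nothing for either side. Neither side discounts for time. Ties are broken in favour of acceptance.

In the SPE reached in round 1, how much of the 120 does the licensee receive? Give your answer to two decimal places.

35.16

By backward induction:
Round 5 (the licensor proposes): the licensee will accept anything ≥ 0, so the licensor offers 0 and keeps 120.
Round 4 (the licensee proposes): rejecting gives the licensor an expected 0.75 × 120 = 90; the licensee offers that and keeps 30.
Round 3 (the licensor proposes): rejecting gives the licensee an expected 0.75 × 30 = 22.5; the licensor offers that and keeps 97.5.
Round 2 (the licensee proposes): rejecting gives the licensor an expected 0.75 × 97.5 = 73.125. The licensee offers 73.125 and keeps 120 − 73.125 = 46.875.
Round 1 (the licensor proposes): rejecting gives the licensee an expected 0.75 × 46.875 = 35.15625; the licensor offers that and keeps 84.84375.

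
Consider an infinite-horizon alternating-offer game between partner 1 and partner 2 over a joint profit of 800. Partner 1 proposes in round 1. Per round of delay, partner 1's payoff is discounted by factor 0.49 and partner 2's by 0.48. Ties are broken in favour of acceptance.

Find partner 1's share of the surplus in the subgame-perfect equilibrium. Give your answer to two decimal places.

In a stationary SPE each proposer offers the other exactly their discounted continuation value.
If partner 1 keeps x when proposing and partner 2 keeps y when proposing, then x = 800 − 0.48y and y = 800 − 0.49x.
Solving: x = 800(1 − 0.48) / (1 − 0.49·0.48) = 416 / 0.7648 ≈ 543.9331.
Partner 2 gets 800 − 543.9331 ≈ 256.0669.

543.93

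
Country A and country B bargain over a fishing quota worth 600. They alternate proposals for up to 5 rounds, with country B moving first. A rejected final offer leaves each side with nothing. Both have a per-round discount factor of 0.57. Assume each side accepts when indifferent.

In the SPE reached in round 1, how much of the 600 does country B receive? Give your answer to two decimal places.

Work backward from the last round.
Round 5 (country B proposes): country A will accept anything ≥ 0, so country B offers 0 and keeps 600.
Round 4 (country A proposes): country B can get 600 next round, worth 0.57 × 600 = 342 now; country A offers that and keeps 258.
Round 3 (country B proposes): country A can get 258 next round, worth 0.57 × 258 = 147.06 now, so country B offers 147.06, keeping 452.94.
Round 2 (country A proposes): country B can get 452.94 next round, worth 0.57 × 452.94 = 258.1758 now; country A offers that and keeps 341.8242.
Round 1 (country B proposes): country A can get 341.8242 next round, worth 0.57 × 341.8242 = 194.839794 now, so country B offers 194.839794, keeping 405.160206.

405.16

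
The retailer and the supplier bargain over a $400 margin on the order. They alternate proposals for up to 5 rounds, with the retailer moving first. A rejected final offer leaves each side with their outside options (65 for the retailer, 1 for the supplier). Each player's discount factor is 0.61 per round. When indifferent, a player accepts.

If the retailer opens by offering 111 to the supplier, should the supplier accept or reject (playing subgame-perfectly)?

Work out the supplier's continuation value if the offer is rejected.
Round 5 (the retailer proposes): the supplier gets 1 if talks fail, so the retailer offers 1 and keeps 399.
Round 4 (the supplier proposes): the retailer can get 399 next round, worth 0.61 × 399 = 243.39 now. The supplier offers 243.39 and keeps 400 − 243.39 = 156.61.
Round 3 (the retailer proposes): the supplier can get 156.61 next round, worth 0.61 × 156.61 = 95.5321 now. The retailer offers 95.5321 and keeps 400 − 95.5321 = 304.4679.
Round 2 (the supplier proposes): the retailer can get 304.4679 next round, worth 0.61 × 304.4679 = 185.725419 now. The supplier offers 185.725419 and keeps 400 − 185.725419 = 214.274581.
So by rejecting in round 1, the supplier gets 214.274581 next round, worth 0.61 × 214.274581 = 130.70749441 now.
Offer 111 < 130.70749441, so the supplier rejects.

Reject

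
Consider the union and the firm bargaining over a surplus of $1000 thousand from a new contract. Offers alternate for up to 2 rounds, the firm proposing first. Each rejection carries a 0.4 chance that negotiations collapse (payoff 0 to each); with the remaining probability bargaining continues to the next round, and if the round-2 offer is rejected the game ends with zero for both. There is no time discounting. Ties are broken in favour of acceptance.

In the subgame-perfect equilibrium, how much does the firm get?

400

By backward induction:
Round 2 (the union proposes): the firm will accept anything ≥ 0, so the union offers 0 and keeps 1000.
Round 1 (the firm proposes): rejecting gives the union an expected 0.6 × 1000 = 600; the firm offers that and keeps 400.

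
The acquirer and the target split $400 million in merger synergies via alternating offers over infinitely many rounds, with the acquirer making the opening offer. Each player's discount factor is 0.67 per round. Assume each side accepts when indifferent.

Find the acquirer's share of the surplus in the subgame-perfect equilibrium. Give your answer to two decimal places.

In a stationary SPE each proposer offers the other exactly their discounted continuation value.
If the acquirer keeps x when proposing and the target keeps y when proposing, then x = 400 − 0.67y and y = 400 − 0.67x.
Solving: x = 400(1 − 0.67) / (1 − 0.67·0.67) = 132 / 0.5511 ≈ 239.5210.
The target gets 400 − 239.5210 ≈ 160.4790.

239.52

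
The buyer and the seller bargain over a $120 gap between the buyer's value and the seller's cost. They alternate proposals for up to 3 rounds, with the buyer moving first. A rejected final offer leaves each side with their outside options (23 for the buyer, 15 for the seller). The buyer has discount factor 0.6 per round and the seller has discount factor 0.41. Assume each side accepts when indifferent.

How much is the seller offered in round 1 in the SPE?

Round 3 (the buyer proposes): the seller gets 15 if talks fail, so the buyer offers 15 and keeps 105.
Round 2 (the seller proposes): the buyer can get 105 next round, worth 0.6 × 105 = 63 now, so the seller offers 63, keeping 57.
Round 1 (the buyer proposes): the seller can get 57 next round, worth 0.41 × 57 = 23.37 now, so the buyer offers 23.37, keeping 96.63.

23.37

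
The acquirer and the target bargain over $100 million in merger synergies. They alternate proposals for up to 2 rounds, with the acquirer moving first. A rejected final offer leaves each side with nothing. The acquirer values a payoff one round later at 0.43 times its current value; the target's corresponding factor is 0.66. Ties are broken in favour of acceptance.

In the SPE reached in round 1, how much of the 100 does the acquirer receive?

34

Solve by backward induction from round 2.
Round 2 (the target proposes): the acquirer will accept anything ≥ 0, so the target offers 0 and keeps 100.
Round 1 (the acquirer proposes): the target can get 100 next round, worth 0.66 × 100 = 66 now, so the acquirer offers 66, keeping 34.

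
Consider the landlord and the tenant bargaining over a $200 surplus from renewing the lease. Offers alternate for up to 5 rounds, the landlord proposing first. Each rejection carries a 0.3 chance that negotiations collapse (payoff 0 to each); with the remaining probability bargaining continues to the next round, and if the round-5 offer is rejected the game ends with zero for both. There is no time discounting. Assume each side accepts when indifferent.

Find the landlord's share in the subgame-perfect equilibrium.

By backward induction:
Round 5 (the landlord proposes): the tenant will accept anything ≥ 0, so the landlord offers 0 and keeps 200.
Round 4 (the tenant proposes): rejecting gives the landlord an expected 0.7 × 200 = 140; the tenant offers that and keeps 60.
Round 3 (the landlord proposes): rejecting gives the tenant an expected 0.7 × 60 = 42. The landlord offers 42 and keeps 200 − 42 = 158.
Round 2 (the tenant proposes): rejecting gives the landlord an expected 0.7 × 158 = 110.6; the tenant offers that and keeps 89.4.
Round 1 (the landlord proposes): rejecting gives the tenant an expected 0.7 × 89.4 = 62.58. The landlord offers 62.58 and keeps 200 − 62.58 = 137.42.

137.42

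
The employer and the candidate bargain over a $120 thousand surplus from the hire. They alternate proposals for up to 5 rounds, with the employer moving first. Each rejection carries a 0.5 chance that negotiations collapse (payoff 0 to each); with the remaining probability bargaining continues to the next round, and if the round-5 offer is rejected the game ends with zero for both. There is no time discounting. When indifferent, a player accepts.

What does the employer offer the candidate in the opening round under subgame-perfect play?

Round 5 (the employer proposes): the candidate will accept anything ≥ 0, so the employer offers 0 and keeps 120.
Round 4 (the candidate proposes): rejecting gives the employer an expected 0.5 × 120 = 60, so the candidate offers 60, keeping 60.
Round 3 (the employer proposes): rejecting gives the candidate an expected 0.5 × 60 = 30, so the employer offers 30, keeping 90.
Round 2 (the candidate proposes): rejecting gives the employer an expected 0.5 × 90 = 45, so the candidate offers 45, keeping 75.
Round 1 (the employer proposes): rejecting gives the candidate an expected 0.5 × 75 = 37.5, so the employer offers 37.5, keeping 82.5.

37.5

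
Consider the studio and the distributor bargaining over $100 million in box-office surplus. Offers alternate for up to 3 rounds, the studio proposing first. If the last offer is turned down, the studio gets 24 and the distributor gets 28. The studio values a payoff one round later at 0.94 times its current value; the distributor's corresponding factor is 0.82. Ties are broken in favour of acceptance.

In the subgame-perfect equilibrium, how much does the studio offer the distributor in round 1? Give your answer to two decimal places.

26.50

Solve by backward induction from round 3.
Round 3 (the studio proposes): the distributor gets 28 if talks fail, so the studio offers 28 and keeps 72.
Round 2 (the distributor proposes): the studio can get 72 next round, worth 0.94 × 72 = 67.68 now; the distributor offers that and keeps 32.32.
Round 1 (the studio proposes): the distributor can get 32.32 next round, worth 0.82 × 32.32 = 26.5024 now, so the studio offers 26.5024, keeping 73.4976.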